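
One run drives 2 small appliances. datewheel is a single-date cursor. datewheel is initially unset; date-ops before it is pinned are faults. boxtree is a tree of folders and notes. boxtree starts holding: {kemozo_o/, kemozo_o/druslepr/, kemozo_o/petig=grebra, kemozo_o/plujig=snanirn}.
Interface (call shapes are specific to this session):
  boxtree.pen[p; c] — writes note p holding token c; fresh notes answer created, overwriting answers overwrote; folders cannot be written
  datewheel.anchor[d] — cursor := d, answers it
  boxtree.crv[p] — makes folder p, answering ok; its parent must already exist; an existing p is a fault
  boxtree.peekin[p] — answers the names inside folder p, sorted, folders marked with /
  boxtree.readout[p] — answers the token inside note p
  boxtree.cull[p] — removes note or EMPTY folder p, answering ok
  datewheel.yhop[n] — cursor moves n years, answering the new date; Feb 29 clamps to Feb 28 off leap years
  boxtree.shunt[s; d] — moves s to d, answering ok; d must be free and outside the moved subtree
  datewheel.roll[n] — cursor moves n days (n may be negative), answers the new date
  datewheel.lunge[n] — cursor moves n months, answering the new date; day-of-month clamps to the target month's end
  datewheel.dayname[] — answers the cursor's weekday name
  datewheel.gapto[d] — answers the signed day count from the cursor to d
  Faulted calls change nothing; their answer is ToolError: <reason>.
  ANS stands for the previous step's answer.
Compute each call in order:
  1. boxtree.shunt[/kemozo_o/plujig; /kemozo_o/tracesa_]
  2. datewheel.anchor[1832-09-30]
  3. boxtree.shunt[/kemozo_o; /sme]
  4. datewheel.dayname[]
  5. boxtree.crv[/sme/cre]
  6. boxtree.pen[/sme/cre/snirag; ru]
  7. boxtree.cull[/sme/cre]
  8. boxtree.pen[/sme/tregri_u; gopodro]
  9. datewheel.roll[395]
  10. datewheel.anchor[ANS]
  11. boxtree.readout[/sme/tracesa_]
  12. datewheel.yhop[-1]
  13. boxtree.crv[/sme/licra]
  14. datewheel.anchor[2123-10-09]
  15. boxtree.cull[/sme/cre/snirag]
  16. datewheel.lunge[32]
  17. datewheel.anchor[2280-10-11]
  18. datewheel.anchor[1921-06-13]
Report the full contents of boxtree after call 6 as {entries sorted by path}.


[in] boxtree.shunt s=/kemozo_o/plujig d=/kemozo_o/tracesa_
  ok
[in] datewheel.anchor d=1832-09-30
  1832-09-30
[in] boxtree.shunt s=/kemozo_o d=/sme
  ok
[in] datewheel.dayname
  Sunday
[in] boxtree.crv p=/sme/cre
  ok
[in] boxtree.pen p=/sme/cre/snirag c=ru
  created
[in] boxtree.cull p=/sme/cre
  ToolError: not empty
[in] boxtree.pen p=/sme/tregri_u c=gopodro
  created
[in] datewheel.roll n=395
  1833-10-30
[in] datewheel.anchor d=ANS
  1833-10-30
[in] boxtree.readout p=/sme/tracesa_
  snanirn
[in] datewheel.yhop n=-1
  1832-10-30
[in] boxtree.crv p=/sme/licra
  ok
[in] datewheel.anchor d=2123-10-09
  2123-10-09
[in] boxtree.cull p=/sme/cre/snirag
  ok
[in] datewheel.lunge n=32
  2126-06-09
[in] datewheel.anchor d=2280-10-11
  2280-10-11
[in] datewheel.anchor d=1921-06-13
  1921-06-13

Answer: {sme/, sme/cre/, sme/cre/snirag=ru, sme/druslepr/, sme/petig=grebra, sme/tracesa_=snanirn}


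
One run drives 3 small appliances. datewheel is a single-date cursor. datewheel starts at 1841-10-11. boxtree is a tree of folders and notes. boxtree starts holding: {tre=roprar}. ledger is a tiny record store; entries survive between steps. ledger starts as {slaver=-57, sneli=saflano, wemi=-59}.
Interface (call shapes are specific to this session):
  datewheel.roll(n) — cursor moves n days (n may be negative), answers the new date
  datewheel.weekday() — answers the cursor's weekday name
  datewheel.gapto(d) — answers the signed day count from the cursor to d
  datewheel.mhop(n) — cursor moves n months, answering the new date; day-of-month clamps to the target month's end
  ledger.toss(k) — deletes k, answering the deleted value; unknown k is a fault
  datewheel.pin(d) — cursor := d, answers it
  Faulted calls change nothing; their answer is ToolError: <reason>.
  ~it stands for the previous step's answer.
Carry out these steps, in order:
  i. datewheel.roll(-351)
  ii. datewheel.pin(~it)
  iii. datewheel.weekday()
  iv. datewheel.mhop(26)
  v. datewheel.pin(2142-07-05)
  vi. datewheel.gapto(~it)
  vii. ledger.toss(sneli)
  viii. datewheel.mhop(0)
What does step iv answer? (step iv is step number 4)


Answer: 1842-12-25

Derivation:
→ datewheel.roll(n='-351')
← 1840-10-25
→ datewheel.pin(d='~it')
← 1840-10-25
→ datewheel.weekday()
← Sunday
→ datewheel.mhop(n='26')
← 1842-12-25
→ datewheel.pin(d='2142-07-05')
← 2142-07-05
→ datewheel.gapto(d='~it')
← 0
→ ledger.toss(k='sneli')
← saflano
→ datewheel.mhop(n='0')
← 2142-07-05


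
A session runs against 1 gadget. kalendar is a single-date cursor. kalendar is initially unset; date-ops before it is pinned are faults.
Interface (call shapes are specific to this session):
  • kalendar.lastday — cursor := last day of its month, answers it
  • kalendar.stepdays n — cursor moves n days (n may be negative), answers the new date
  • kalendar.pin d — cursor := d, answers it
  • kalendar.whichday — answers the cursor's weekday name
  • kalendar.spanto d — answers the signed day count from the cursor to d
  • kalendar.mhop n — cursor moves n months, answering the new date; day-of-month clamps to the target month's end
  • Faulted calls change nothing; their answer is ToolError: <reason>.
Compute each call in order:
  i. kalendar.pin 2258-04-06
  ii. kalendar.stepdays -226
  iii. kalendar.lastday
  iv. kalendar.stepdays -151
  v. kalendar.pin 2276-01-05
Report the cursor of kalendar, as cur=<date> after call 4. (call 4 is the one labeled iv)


# pin(d→2258-04-06) ~> 2258-04-06
# stepdays(n→-226) ~> 2257-08-23
# lastday() ~> 2257-08-31
# stepdays(n→-151) ~> 2257-04-02
# pin(d→2276-01-05) ~> 2276-01-05

Answer: cur=2257-04-02


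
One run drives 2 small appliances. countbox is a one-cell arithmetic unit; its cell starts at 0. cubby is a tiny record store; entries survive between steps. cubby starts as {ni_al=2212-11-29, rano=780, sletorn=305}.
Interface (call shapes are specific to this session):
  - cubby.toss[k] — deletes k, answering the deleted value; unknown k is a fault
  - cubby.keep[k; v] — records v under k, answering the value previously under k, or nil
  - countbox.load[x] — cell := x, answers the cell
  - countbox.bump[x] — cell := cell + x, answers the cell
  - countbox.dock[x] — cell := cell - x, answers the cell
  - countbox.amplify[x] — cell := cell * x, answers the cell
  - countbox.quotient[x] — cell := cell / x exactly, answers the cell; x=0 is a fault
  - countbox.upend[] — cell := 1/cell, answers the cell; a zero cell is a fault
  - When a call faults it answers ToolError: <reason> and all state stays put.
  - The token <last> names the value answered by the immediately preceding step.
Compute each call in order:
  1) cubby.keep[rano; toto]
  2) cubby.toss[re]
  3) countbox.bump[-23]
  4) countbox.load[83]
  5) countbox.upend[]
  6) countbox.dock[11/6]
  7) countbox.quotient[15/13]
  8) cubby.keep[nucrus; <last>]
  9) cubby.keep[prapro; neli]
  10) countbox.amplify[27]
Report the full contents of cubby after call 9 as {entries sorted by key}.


Answer: {ni_al=2212-11-29, nucrus=-11791/7470, prapro=neli, rano=toto, sletorn=305}

Derivation:
Then cubby.keep(k: rano, v: toto), yielding 780.
I run cubby.toss(k: re), which returns ToolError: no such key re.
Using countbox.bump(x: -23), yielding -23.
I call countbox.load(x: 83): 83.
Invoking countbox.upend(), which returns 1/83.
Now I run countbox.dock(x: 11/6), → -907/498.
I invoke countbox.quotient(x: 15/13), — result: -11791/7470.
Next I call cubby.keep(k: nucrus, v: <last>), giving nil.
I call cubby.keep(k: prapro, v: neli), and observe nil.
I try countbox.amplify(x: 27), giving -35373/830.


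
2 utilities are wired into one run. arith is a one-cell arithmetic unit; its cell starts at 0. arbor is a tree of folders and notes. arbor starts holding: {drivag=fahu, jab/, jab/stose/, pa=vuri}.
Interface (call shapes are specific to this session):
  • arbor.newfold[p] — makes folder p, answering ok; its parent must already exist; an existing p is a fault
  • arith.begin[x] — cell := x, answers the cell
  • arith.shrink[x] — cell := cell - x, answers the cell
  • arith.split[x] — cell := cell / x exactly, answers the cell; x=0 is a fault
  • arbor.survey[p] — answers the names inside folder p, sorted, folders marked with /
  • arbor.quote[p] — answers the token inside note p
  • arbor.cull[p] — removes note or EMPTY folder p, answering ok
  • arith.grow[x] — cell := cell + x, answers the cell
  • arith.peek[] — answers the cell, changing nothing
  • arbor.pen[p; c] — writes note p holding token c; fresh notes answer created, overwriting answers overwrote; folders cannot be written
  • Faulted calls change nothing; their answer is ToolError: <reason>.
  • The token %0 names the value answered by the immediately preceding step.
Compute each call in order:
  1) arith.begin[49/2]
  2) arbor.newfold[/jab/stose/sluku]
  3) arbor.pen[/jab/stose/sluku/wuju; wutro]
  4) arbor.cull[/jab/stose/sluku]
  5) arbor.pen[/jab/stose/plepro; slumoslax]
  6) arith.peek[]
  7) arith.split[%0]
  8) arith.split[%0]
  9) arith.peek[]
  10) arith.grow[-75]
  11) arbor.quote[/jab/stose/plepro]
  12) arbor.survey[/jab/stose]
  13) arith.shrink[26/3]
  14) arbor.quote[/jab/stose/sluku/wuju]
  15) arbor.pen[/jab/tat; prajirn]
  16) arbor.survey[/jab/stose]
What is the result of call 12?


;; arith.begin(49/2) ~> 49/2
;; arbor.newfold(/jab/stose/sluku) ~> ok
;; arbor.pen(/jab/stose/sluku/wuju, wutro) ~> created
;; arbor.cull(/jab/stose/sluku) ~> ToolError: not empty
;; arbor.pen(/jab/stose/plepro, slumoslax) ~> created
;; arith.peek() ~> 49/2
;; arith.split(%0) ~> 1
;; arith.split(%0) ~> 1
;; arith.peek() ~> 1
;; arith.grow(-75) ~> -74
;; arbor.quote(/jab/stose/plepro) ~> slumoslax
;; arbor.survey(/jab/stose) ~> [plepro, sluku/]
;; arith.shrink(26/3) ~> -248/3
;; arbor.quote(/jab/stose/sluku/wuju) ~> wutro
;; arbor.pen(/jab/tat, prajirn) ~> created
;; arbor.survey(/jab/stose) ~> [plepro, sluku/]

Answer: [plepro, sluku/]


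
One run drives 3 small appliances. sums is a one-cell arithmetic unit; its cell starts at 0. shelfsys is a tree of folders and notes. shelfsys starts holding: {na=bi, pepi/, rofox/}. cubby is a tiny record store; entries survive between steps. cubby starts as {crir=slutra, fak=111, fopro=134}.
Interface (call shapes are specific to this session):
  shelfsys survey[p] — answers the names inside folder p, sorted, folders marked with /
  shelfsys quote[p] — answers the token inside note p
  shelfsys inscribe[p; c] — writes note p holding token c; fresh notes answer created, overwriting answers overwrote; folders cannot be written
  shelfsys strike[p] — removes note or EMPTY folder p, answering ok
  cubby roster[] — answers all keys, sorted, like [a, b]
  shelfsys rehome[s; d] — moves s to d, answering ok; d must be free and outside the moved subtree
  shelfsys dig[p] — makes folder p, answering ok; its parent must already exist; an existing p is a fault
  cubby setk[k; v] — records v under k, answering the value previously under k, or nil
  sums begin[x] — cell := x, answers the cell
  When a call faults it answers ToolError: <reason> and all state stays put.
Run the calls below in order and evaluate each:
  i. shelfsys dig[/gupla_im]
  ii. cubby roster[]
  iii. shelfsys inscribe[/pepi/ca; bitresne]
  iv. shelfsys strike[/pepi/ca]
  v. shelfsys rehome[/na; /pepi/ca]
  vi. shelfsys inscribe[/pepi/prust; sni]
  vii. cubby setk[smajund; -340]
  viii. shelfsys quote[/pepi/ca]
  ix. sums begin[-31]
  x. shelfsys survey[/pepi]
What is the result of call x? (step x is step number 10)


[in] shelfsys dig p→/gupla_im
:: ok
[in] cubby roster
:: [crir, fak, fopro]
[in] shelfsys inscribe p→/pepi/ca c→bitresne
:: created
[in] shelfsys strike p→/pepi/ca
:: ok
[in] shelfsys rehome s→/na d→/pepi/ca
:: ok
[in] shelfsys inscribe p→/pepi/prust c→sni
:: created
[in] cubby setk k→smajund v→-340
:: nil
[in] shelfsys quote p→/pepi/ca
:: bi
[in] sums begin x→-31
:: -31
[in] shelfsys survey p→/pepi
:: [ca, prust]

Answer: [ca, prust]


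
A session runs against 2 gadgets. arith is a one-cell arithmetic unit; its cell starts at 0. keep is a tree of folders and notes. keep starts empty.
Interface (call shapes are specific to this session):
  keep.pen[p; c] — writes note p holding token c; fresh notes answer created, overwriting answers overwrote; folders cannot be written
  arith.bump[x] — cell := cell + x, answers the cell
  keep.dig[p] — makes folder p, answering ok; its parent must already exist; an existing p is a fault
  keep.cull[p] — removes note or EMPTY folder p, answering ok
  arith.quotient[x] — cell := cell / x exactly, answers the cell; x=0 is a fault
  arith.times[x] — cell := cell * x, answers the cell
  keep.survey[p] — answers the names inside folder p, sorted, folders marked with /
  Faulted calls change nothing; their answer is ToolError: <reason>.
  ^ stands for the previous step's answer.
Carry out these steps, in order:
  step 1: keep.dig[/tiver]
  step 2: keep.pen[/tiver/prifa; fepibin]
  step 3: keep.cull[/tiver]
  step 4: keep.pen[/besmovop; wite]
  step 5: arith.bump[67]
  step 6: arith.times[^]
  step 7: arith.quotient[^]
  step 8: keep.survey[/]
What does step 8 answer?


I invoke keep.dig using p=/tiver: ok.
Now I run keep.pen using p=/tiver/prifa, c=fepibin: created.
I try keep.cull using p=/tiver, and observe ToolError: not empty.
I try keep.pen using p=/besmovop, c=wite: created.
I run arith.bump using x=67, and observe 67.
I run arith.times using x=^, which returns 4489.
Next I call arith.quotient using x=^, giving 1.
Now I run keep.survey using p=/: [besmovop, tiver/].

Answer: [besmovop, tiver/]


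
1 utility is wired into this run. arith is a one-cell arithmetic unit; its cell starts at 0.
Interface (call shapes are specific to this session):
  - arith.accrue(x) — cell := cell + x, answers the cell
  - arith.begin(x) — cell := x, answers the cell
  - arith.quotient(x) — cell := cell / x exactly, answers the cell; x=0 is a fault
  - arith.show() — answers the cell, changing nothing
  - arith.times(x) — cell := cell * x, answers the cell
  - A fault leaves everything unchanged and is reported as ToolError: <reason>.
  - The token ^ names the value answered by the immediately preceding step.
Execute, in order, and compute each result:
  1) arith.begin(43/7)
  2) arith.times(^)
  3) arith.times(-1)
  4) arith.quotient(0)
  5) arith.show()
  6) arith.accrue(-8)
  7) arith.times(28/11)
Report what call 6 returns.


Answer: -2241/49

Derivation:
-> arith.begin(x: 43/7)
<- 43/7
-> arith.times(x: ^)
<- 1849/49
-> arith.times(x: -1)
<- -1849/49
-> arith.quotient(x: 0)
<- ToolError: division by zero
-> arith.show()
<- -1849/49
-> arith.accrue(x: -8)
<- -2241/49
-> arith.times(x: 28/11)
<- -8964/77


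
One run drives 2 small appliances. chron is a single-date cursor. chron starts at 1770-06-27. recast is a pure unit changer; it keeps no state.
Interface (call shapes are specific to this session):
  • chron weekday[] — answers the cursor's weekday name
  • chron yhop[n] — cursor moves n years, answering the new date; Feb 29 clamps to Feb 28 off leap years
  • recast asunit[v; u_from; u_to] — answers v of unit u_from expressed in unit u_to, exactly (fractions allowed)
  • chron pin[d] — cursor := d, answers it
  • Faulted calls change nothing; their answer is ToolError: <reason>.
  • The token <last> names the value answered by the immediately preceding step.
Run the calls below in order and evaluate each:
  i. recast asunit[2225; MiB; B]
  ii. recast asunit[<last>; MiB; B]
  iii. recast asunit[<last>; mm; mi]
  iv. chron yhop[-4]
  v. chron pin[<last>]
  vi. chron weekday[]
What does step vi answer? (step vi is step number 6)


Do: recast asunit[v=2225; u_from=MiB; u_to=B]
See: 2333081600
Do: recast asunit[v=<last>; u_from=MiB; u_to=B]
See: 2446413371801600
Do: recast asunit[v=<last>; u_from=mm; u_to=mi]
See: 19112604467200/12573
Do: chron yhop[n=-4]
See: 1766-06-27
Do: chron pin[d=<last>]
See: 1766-06-27
Do: chron weekday[]
See: Friday

Answer: Friday


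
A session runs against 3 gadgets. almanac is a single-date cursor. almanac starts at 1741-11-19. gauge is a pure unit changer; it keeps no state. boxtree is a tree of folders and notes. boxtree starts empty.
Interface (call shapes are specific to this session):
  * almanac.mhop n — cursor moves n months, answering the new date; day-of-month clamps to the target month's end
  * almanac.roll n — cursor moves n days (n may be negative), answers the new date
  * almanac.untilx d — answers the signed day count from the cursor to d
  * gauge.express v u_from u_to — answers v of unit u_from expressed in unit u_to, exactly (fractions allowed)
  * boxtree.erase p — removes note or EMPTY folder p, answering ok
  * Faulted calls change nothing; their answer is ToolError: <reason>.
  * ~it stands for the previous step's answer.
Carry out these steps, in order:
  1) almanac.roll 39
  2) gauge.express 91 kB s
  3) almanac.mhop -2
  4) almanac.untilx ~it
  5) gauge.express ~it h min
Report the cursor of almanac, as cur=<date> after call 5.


Answer: cur=1741-10-28

Derivation:
! roll(n='39') ~> 1741-12-28
! express(v='91', u_from='kB', u_to='s') ~> ToolError: incompatible units
! mhop(n='-2') ~> 1741-10-28
! untilx(d='~it') ~> 0
! express(v='~it', u_from='h', u_to='min') ~> 0


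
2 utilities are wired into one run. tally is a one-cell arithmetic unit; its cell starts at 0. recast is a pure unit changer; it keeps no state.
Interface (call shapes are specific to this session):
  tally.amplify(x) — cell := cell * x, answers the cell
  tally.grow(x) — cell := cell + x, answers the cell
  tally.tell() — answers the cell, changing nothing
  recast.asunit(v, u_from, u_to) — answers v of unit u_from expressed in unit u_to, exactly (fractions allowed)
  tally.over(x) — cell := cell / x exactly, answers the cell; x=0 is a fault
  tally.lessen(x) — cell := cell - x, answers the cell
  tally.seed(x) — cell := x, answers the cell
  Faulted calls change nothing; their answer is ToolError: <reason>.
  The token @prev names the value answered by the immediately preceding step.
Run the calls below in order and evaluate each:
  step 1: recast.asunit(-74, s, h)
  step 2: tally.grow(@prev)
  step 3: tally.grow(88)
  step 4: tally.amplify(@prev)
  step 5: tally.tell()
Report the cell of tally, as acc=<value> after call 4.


;; recast.asunit(v→-74, u_from→s, u_to→h) == -37/1800
;; tally.grow(x→@prev) == -37/1800
;; tally.grow(x→88) == 158363/1800
;; tally.amplify(x→@prev) == 25078839769/3240000
;; tally.tell() == 25078839769/3240000

Answer: acc=25078839769/3240000


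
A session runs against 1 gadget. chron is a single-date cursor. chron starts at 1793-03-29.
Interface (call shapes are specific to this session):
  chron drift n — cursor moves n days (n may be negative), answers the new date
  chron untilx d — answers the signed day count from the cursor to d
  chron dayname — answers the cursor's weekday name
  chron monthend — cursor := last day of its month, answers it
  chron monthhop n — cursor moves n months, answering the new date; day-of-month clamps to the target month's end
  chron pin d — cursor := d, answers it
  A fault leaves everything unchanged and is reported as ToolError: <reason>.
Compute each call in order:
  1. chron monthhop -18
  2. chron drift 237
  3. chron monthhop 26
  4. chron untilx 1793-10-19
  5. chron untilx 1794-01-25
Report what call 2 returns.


[in] chron monthhop n→-18
[out] 1791-09-29
[in] chron drift n→237
[out] 1792-05-23
[in] chron monthhop n→26
[out] 1794-07-23
[in] chron untilx d→1793-10-19
[out] -277
[in] chron untilx d→1794-01-25
[out] -179

Answer: 1792-05-23


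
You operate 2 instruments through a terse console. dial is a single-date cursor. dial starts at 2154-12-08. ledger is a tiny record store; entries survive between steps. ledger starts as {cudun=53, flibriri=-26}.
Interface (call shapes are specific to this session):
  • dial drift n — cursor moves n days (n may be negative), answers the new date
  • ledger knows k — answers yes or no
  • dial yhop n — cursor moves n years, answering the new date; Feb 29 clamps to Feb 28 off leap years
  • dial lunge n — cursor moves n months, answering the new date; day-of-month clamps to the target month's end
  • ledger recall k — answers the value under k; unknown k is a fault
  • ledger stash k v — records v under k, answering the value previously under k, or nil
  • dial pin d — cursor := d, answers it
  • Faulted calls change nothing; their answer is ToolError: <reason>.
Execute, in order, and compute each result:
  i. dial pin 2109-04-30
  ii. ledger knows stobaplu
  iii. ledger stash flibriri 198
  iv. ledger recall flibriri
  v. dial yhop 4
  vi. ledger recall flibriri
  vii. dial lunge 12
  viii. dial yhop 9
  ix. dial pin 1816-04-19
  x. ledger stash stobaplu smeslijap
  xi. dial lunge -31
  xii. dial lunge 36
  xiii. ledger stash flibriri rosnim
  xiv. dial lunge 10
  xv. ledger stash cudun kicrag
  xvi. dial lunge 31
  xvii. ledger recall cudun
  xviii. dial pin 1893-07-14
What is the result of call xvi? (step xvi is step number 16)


-- 1. dial pin(2109-04-30) ~> 2109-04-30
-- 2. ledger knows(stobaplu) ~> no
-- 3. ledger stash(flibriri, 198) ~> -26
-- 4. ledger recall(flibriri) ~> 198
-- 5. dial yhop(4) ~> 2113-04-30
-- 6. ledger recall(flibriri) ~> 198
-- 7. dial lunge(12) ~> 2114-04-30
-- 8. dial yhop(9) ~> 2123-04-30
-- 9. dial pin(1816-04-19) ~> 1816-04-19
-- 10. ledger stash(stobaplu, smeslijap) ~> nil
-- 11. dial lunge(-31) ~> 1813-09-19
-- 12. dial lunge(36) ~> 1816-09-19
-- 13. ledger stash(flibriri, rosnim) ~> 198
-- 14. dial lunge(10) ~> 1817-07-19
-- 15. ledger stash(cudun, kicrag) ~> 53
-- 16. dial lunge(31) ~> 1820-02-19
-- 17. ledger recall(cudun) ~> kicrag
-- 18. dial pin(1893-07-14) ~> 1893-07-14

Answer: 1820-02-19


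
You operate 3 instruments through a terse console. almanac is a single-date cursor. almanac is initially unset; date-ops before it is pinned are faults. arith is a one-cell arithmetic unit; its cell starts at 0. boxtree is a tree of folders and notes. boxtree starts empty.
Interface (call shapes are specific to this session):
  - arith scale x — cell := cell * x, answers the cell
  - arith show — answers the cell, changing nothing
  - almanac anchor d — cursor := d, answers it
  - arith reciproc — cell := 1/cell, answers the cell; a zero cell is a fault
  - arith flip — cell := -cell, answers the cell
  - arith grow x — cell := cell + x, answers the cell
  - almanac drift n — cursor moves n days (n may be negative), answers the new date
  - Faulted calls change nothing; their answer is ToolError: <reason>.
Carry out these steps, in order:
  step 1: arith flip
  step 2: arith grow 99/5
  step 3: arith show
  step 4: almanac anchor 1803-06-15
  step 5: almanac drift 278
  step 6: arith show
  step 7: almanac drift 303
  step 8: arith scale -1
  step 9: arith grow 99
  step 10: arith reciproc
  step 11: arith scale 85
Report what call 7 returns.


Answer: 1805-01-16

Derivation:
==> arith flip()
<== 0
==> arith grow(x→99/5)
<== 99/5
==> arith show()
<== 99/5
==> almanac anchor(d→1803-06-15)
<== 1803-06-15
==> almanac drift(n→278)
<== 1804-03-19
==> arith show()
<== 99/5
==> almanac drift(n→303)
<== 1805-01-16
==> arith scale(x→-1)
<== -99/5
==> arith grow(x→99)
<== 396/5
==> arith reciproc()
<== 5/396
==> arith scale(x→85)
<== 425/396


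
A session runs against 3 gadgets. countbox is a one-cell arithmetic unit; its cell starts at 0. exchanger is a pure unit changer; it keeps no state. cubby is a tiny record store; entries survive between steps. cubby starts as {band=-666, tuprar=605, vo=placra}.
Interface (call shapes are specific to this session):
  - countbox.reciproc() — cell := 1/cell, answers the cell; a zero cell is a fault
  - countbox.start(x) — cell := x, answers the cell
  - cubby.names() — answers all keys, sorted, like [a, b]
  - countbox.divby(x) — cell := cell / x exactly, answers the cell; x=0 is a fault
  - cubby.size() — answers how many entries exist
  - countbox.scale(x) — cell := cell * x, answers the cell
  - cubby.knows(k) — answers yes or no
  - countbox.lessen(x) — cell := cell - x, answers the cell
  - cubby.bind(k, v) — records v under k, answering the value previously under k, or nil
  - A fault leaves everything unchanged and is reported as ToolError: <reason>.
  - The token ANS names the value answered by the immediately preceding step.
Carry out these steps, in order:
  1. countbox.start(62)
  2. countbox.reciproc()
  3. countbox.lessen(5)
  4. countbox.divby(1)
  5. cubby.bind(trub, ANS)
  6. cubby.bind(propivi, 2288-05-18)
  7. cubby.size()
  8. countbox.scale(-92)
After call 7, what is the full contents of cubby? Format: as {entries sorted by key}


Answer: {band=-666, propivi=2288-05-18, trub=-309/62, tuprar=605, vo=placra}

Derivation:
Act: countbox.start[x=62]
Obs: 62
Act: countbox.reciproc[]
Obs: 1/62
Act: countbox.lessen[x=5]
Obs: -309/62
Act: countbox.divby[x=1]
Obs: -309/62
Act: cubby.bind[k=trub; v=ANS]
Obs: nil
Act: cubby.bind[k=propivi; v=2288-05-18]
Obs: nil
Act: cubby.size[]
Obs: 5
Act: countbox.scale[x=-92]
Obs: 14214/31


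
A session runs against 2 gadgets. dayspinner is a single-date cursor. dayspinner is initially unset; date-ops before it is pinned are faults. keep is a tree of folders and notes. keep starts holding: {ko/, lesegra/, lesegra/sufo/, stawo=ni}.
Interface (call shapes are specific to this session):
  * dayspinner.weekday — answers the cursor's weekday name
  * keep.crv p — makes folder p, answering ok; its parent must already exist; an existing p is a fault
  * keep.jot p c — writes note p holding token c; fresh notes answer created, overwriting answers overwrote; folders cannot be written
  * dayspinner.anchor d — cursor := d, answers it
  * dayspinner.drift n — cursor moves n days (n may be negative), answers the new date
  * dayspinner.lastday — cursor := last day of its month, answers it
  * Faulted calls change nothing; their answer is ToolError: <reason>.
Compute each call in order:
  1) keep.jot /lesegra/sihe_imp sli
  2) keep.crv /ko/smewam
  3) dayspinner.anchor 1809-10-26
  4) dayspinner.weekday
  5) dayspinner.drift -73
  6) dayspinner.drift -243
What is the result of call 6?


Invoking keep.jot(p='/lesegra/sihe_imp', c='sli'), and observe created.
I try keep.crv(p='/ko/smewam'), and see ok.
I use dayspinner.anchor(d='1809-10-26'), — result: 1809-10-26.
Invoking dayspinner.weekday(), and observe Thursday.
I try dayspinner.drift(n='-73'): 1809-08-14.
Next I call dayspinner.drift(n='-243'), — result: 1808-12-14.

Answer: 1808-12-14


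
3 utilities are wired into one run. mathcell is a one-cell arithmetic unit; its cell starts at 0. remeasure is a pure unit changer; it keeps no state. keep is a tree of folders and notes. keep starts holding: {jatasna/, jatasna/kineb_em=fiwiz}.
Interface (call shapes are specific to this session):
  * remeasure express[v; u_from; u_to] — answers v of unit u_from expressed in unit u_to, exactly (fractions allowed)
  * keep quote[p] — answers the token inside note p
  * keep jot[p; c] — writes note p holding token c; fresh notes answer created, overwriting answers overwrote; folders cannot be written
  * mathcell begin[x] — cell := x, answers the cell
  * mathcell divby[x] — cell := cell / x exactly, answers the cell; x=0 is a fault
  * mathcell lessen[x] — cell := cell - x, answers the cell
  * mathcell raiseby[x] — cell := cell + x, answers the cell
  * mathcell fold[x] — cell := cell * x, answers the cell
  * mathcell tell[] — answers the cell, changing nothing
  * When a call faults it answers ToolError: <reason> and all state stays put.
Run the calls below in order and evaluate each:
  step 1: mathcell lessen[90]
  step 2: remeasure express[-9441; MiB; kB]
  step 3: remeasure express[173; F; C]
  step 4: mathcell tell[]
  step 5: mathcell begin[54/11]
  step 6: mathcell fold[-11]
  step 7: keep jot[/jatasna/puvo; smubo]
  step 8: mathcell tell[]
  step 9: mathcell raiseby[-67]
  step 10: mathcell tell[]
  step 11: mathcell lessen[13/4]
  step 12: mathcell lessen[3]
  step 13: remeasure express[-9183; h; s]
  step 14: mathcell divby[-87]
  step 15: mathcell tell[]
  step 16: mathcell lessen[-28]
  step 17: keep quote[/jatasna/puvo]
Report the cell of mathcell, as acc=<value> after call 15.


Answer: acc=509/348

Derivation:
[in] mathcell lessen x→90
:: -90
[in] remeasure express v→-9441 u_from→MiB u_to→kB
:: -1237450752/125
[in] remeasure express v→173 u_from→F u_to→C
:: 235/3
[in] mathcell tell
:: -90
[in] mathcell begin x→54/11
:: 54/11
[in] mathcell fold x→-11
:: -54
[in] keep jot p→/jatasna/puvo c→smubo
:: created
[in] mathcell tell
:: -54
[in] mathcell raiseby x→-67
:: -121
[in] mathcell tell
:: -121
[in] mathcell lessen x→13/4
:: -497/4
[in] mathcell lessen x→3
:: -509/4
[in] remeasure express v→-9183 u_from→h u_to→s
:: -33058800
[in] mathcell divby x→-87
:: 509/348
[in] mathcell tell
:: 509/348
[in] mathcell lessen x→-28
:: 10253/348
[in] keep quote p→/jatasna/puvo
:: smubo


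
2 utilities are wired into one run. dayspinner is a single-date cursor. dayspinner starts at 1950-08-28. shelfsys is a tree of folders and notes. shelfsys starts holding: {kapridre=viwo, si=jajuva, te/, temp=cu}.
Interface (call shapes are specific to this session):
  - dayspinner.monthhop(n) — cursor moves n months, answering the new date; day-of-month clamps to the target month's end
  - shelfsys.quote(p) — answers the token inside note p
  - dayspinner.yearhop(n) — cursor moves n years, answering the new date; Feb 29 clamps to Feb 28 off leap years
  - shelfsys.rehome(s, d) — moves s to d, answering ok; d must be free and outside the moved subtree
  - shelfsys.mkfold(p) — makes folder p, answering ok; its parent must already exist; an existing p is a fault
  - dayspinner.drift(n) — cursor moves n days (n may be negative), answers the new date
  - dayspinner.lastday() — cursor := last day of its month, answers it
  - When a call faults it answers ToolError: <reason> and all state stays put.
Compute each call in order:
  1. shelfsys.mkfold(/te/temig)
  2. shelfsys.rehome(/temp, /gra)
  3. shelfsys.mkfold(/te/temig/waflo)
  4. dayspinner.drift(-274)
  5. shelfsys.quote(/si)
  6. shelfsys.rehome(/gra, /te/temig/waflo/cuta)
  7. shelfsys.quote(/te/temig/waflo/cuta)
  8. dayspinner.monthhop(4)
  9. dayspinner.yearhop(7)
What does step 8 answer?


I invoke shelfsys.mkfold with p='/te/temig', and get ok.
I run shelfsys.rehome with s='/temp', d='/gra', — result: ok.
I try shelfsys.mkfold with p='/te/temig/waflo': ok.
I try dayspinner.drift with n='-274', and get 1949-11-27.
I invoke shelfsys.quote with p='/si', which returns jajuva.
Invoking shelfsys.rehome with s='/gra', d='/te/temig/waflo/cuta', and get ok.
Then shelfsys.quote with p='/te/temig/waflo/cuta', yielding cu.
Then dayspinner.monthhop with n='4', — result: 1950-03-27.
I invoke dayspinner.yearhop with n='7', and see 1957-03-27.

Answer: 1950-03-27


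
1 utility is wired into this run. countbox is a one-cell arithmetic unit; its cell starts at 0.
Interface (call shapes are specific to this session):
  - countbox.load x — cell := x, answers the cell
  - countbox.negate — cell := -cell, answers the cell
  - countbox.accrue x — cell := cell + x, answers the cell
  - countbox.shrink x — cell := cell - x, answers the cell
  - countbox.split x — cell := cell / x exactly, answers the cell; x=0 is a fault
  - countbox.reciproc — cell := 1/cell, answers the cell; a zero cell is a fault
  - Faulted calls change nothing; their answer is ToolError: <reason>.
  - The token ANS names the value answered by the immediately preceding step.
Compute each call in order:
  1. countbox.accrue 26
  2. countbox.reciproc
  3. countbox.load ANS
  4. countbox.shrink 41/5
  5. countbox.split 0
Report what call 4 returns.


Answer: -1061/130

Derivation:
Now I run accrue with x=26: 26.
Calling reciproc, — result: 1/26.
I use load with x=ANS, and get 1/26.
Then shrink with x=41/5, and get -1061/130.
I call split with x=0, — result: ToolError: division by zero.


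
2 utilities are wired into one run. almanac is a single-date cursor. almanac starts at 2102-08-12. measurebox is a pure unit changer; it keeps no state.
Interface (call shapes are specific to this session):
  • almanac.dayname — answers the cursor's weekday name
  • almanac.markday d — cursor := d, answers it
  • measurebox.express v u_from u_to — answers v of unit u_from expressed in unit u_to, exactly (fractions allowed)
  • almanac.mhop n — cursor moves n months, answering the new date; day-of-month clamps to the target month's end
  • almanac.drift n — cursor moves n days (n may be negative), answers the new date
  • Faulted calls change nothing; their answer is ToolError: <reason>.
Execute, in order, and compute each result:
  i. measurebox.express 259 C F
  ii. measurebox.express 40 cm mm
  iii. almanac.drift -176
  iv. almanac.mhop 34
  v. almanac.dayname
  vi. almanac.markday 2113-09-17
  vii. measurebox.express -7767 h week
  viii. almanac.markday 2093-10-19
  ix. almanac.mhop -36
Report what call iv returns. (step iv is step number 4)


[in] express v→259 u_from→C u_to→F
= 2491/5
[in] express v→40 u_from→cm u_to→mm
= 400
[in] drift n→-176
= 2102-02-17
[in] mhop n→34
= 2104-12-17
[in] dayname
= Wednesday
[in] markday d→2113-09-17
= 2113-09-17
[in] express v→-7767 u_from→h u_to→week
= -2589/56
[in] markday d→2093-10-19
= 2093-10-19
[in] mhop n→-36
= 2090-10-19

Answer: 2104-12-17


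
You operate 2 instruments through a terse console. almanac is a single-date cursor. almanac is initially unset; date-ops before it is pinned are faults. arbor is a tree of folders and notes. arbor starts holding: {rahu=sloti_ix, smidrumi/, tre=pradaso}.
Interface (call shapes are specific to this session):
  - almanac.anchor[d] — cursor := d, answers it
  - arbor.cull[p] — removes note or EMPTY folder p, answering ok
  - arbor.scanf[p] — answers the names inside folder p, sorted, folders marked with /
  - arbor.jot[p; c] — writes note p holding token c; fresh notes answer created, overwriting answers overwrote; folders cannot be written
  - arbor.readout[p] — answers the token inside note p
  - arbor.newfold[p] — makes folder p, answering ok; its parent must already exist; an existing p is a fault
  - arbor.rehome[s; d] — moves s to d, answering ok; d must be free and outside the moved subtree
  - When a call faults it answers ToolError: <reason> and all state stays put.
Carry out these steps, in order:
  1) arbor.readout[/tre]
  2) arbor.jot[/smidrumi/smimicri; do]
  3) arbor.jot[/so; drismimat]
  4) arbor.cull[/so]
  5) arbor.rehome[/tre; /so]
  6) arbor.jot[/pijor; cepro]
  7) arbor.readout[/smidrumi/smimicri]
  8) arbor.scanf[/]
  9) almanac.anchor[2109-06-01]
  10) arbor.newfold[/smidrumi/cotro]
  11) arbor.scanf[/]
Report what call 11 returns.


==> arbor.readout(/tre)
<== pradaso
==> arbor.jot(/smidrumi/smimicri, do)
<== created
==> arbor.jot(/so, drismimat)
<== created
==> arbor.cull(/so)
<== ok
==> arbor.rehome(/tre, /so)
<== ok
==> arbor.jot(/pijor, cepro)
<== created
==> arbor.readout(/smidrumi/smimicri)
<== do
==> arbor.scanf(/)
<== [pijor, rahu, smidrumi/, so]
==> almanac.anchor(2109-06-01)
<== 2109-06-01
==> arbor.newfold(/smidrumi/cotro)
<== ok
==> arbor.scanf(/)
<== [pijor, rahu, smidrumi/, so]

Answer: [pijor, rahu, smidrumi/, so]


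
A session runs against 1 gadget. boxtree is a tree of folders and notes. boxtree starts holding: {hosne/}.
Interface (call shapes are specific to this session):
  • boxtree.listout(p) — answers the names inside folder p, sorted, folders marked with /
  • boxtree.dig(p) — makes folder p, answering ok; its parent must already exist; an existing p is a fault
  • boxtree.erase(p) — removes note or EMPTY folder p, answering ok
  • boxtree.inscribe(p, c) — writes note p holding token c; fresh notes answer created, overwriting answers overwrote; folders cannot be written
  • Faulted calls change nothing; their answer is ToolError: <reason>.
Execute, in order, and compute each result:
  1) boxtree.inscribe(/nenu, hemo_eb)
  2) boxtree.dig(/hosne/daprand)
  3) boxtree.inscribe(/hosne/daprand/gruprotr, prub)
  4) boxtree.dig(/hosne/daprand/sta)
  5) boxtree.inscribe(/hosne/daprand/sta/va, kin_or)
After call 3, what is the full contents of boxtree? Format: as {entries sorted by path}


·→ inscribe(/nenu, hemo_eb)
·← created
·→ dig(/hosne/daprand)
·← ok
·→ inscribe(/hosne/daprand/gruprotr, prub)
·← created
·→ dig(/hosne/daprand/sta)
·← ok
·→ inscribe(/hosne/daprand/sta/va, kin_or)
·← created

Answer: {hosne/, hosne/daprand/, hosne/daprand/gruprotr=prub, nenu=hemo_eb}


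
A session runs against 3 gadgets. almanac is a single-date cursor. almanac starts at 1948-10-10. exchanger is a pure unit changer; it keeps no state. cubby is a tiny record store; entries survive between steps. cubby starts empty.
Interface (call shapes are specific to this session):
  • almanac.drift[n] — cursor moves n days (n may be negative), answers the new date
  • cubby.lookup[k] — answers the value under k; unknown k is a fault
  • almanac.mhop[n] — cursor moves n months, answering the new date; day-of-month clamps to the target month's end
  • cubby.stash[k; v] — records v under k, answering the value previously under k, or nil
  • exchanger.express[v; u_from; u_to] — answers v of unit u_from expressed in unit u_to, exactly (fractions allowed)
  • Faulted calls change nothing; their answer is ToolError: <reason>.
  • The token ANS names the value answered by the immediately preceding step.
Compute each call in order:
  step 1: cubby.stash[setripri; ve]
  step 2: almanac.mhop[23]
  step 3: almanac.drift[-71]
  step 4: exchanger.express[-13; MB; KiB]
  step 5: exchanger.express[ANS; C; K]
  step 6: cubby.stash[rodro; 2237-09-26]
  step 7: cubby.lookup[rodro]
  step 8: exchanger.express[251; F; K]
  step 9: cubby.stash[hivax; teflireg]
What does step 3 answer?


Answer: 1950-07-01

Derivation:
-> cubby.stash(k=setripri, v=ve)
<- nil
-> almanac.mhop(n=23)
<- 1950-09-10
-> almanac.drift(n=-71)
<- 1950-07-01
-> exchanger.express(v=-13, u_from=MB, u_to=KiB)
<- -203125/16
-> exchanger.express(v=ANS, u_from=C, u_to=K)
<- -993773/80
-> cubby.stash(k=rodro, v=2237-09-26)
<- nil
-> cubby.lookup(k=rodro)
<- 2237-09-26
-> exchanger.express(v=251, u_from=F, u_to=K)
<- 23689/60
-> cubby.stash(k=hivax, v=teflireg)
<- nil


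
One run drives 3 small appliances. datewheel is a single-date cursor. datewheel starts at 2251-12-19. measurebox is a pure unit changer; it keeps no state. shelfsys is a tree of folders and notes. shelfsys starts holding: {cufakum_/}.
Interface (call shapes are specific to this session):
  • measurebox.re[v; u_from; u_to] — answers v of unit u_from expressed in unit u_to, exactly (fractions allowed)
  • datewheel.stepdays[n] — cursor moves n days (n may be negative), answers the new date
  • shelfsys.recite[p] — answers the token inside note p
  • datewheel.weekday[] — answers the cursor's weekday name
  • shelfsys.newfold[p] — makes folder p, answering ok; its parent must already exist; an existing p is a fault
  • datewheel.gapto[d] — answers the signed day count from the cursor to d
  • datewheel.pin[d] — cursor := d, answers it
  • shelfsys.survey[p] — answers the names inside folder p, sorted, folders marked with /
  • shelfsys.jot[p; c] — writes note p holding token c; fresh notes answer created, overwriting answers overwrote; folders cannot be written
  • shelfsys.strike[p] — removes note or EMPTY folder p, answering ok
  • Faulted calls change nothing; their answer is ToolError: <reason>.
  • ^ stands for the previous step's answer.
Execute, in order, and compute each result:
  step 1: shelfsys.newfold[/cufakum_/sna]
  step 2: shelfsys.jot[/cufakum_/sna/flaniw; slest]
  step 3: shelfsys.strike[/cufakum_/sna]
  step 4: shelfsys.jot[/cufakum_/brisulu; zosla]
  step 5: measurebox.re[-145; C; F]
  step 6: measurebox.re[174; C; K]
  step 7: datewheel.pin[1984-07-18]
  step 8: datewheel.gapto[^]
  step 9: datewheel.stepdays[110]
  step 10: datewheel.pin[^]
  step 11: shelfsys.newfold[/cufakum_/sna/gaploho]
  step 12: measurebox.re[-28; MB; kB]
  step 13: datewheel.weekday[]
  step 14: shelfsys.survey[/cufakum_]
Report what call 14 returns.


% shelfsys.newfold(p: /cufakum_/sna) : ok
% shelfsys.jot(p: /cufakum_/sna/flaniw, c: slest) : created
% shelfsys.strike(p: /cufakum_/sna) : ToolError: not empty
% shelfsys.jot(p: /cufakum_/brisulu, c: zosla) : created
% measurebox.re(v: -145, u_from: C, u_to: F) : -229
% measurebox.re(v: 174, u_from: C, u_to: K) : 8943/20
% datewheel.pin(d: 1984-07-18) : 1984-07-18
% datewheel.gapto(d: ^) : 0
% datewheel.stepdays(n: 110) : 1984-11-05
% datewheel.pin(d: ^) : 1984-11-05
% shelfsys.newfold(p: /cufakum_/sna/gaploho) : ok
% measurebox.re(v: -28, u_from: MB, u_to: kB) : -28000
% datewheel.weekday() : Monday
% shelfsys.survey(p: /cufakum_) : [brisulu, sna/]

Answer: [brisulu, sna/]
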